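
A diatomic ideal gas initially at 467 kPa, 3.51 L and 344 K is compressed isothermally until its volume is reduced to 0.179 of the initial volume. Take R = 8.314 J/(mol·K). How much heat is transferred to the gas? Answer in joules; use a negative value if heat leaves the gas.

n = P₁V₁/(RT₁) = 467×3.51/(8.314×344) = 0.573 mol.
Isothermal: T stays 344 K; PV = const ⇒ V₂ = 0.628 L, P₂ = 2610 kPa.
ΔU = 0 (ideal gas, T constant).
W = nRT ln(V₂/V₁) = 0.573×8.314×344×ln(0.179) = -2820 J.
Q = ΔU + W = -2820 J.

-2820 J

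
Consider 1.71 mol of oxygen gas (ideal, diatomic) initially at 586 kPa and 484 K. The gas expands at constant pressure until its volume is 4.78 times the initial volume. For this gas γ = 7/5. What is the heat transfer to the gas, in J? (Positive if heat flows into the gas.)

91000 J

V₁ = nRT₁/P₁ = 1.71×8.314×484/586 = 11.7 L.
Isobaric: P stays 586 kPa; V/T = const ⇒ T₂ = 2310 K, V₂ = 56.1 L.
W = PΔV = 586×(56.1−11.7) kPa·L = 26000 J.
ΔU = nCvΔT = 1.71×20.8×(2310−484) = 65000 J.
Q = ΔU + W = nCpΔT = 91000 J.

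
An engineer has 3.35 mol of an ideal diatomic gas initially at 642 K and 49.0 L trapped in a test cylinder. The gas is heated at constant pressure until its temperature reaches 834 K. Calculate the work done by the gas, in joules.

5350 J

P₁ = nRT₁/V₁ = 3.35×8.314×642/49.0 = 365 kPa.
Isobaric: P stays 365 kPa; V/T = const ⇒ T₂ = 834 K, V₂ = 63.7 L.
W = PΔV = 365×(63.7−49.0) kPa·L = 5350 J.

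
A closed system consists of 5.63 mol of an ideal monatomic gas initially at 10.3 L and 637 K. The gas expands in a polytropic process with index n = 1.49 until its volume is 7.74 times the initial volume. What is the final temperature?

234 K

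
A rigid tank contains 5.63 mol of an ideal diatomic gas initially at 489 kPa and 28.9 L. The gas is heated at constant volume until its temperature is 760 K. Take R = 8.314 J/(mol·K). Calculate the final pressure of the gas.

T₁ = P₁V₁/(nR) = 489×28.9/(5.63×8.314) = 302 K.
Isochoric: V stays 28.9 L; P/T = const ⇒ T₂ = 760 K, P₂ = 1230 kPa.

1230 kPa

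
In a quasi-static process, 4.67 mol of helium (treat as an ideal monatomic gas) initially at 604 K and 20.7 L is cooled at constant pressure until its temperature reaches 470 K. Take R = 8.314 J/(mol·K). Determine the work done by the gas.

-5200 J

P₁ = nRT₁/V₁ = 4.67×8.314×604/20.7 = 1130 kPa.
Isobaric: P stays 1130 kPa; V/T = const ⇒ T₂ = 470 K, V₂ = 16.1 L.
W = PΔV = 1130×(16.1−20.7) kPa·L = -5200 J.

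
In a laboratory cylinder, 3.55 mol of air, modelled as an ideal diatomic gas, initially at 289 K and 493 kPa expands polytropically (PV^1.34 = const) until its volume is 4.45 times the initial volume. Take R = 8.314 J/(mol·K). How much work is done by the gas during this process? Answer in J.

V₁ = nRT₁/P₁ = 3.55×8.314×289/493 = 17.3 L.
Polytropic n=1.34: T₂ = T₁(V₁/V₂)^(n−1) = 289×(0.225)^0.34 = 174 K; P₂ = P₁(V₁/V₂)^n = 66.7 kPa.
W = (P₁V₁−P₂V₂)/(n−1) = (493×17.3−66.7×77.0)/0.34 = 9990 J.

9990 J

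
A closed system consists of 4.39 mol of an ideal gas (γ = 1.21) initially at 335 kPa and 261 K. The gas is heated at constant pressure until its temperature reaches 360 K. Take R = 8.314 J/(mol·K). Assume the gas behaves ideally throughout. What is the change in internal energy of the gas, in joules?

V₁ = nRT₁/P₁ = 4.39×8.314×261/335 = 28.4 L.
Isobaric: P stays 335 kPa; V/T = const ⇒ T₂ = 360 K, V₂ = 39.2 L.
For an ideal gas ΔU = nCvΔT with Cv = R/(γ−1) = 39.6 J/(mol·K).
ΔU = 4.39×39.6×(360−261) = 17200 J.

17200 J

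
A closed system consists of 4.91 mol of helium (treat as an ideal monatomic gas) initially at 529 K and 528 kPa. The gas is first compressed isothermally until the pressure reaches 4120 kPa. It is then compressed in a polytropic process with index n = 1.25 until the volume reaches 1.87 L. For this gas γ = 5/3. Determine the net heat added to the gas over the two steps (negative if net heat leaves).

V₁ = nRT₁/P₁ = 4.91×8.314×529/528 = 40.9 L.
Step 1 — Isothermal: T stays 529 K; PV = const ⇒ V₂ = 5.24 L, P₂ = 4120 kPa.
ΔU = 0 (ideal gas, T constant).
W = nRT ln(V₂/V₁) = 4.91×8.314×529×ln(0.128) = -44400 J.
Q = ΔU + W = -44400 J.
State after step 1: P = 4120 kPa, V = 5.24 L, T = 529 K.
Step 2 — Polytropic n=1.25: T₂ = T₁(V₁/V₂)^(n−1) = 529×(2.80)^0.25 = 684 K; P₂ = P₁(V₁/V₂)^n = 14900 kPa.
W = (P₁V₁−P₂V₂)/(n−1) = (4120×5.24−14900×1.87)/0.25 = -25400 J.
ΔU = nCvΔT = 4.91×12.5×(684−529) = 9520 J.
Q = ΔU + W = -15900 J.
Net over both steps: W = -69800 J, Q = -60200 J, ΔU = 9520 J.

-60200 J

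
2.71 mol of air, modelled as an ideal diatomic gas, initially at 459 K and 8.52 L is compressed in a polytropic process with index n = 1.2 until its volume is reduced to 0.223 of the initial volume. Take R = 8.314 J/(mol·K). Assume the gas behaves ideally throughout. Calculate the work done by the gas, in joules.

P₁ = nRT₁/V₁ = 2.71×8.314×459/8.52 = 1210 kPa.
Polytropic n=1.2: T₂ = T₁(V₁/V₂)^(n−1) = 459×(4.48)^0.20 = 620 K; P₂ = P₁(V₁/V₂)^n = 7350 kPa.
W = (P₁V₁−P₂V₂)/(n−1) = (1210×8.52−7350×1.90)/0.20 = -18100 J.

-18100 J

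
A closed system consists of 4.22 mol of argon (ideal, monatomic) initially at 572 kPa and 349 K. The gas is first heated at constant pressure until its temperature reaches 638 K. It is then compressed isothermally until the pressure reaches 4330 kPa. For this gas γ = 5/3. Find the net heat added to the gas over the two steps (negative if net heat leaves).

-20000 J

V₁ = nRT₁/P₁ = 4.22×8.314×349/572 = 21.4 L.
Step 1 — Isobaric: P stays 572 kPa; V/T = const ⇒ T₂ = 638 K, V₂ = 39.1 L.
W = PΔV = 572×(39.1−21.4) kPa·L = 10100 J.
ΔU = nCvΔT = 4.22×12.5×(638−349) = 15200 J.
Q = ΔU + W = nCpΔT = 25300 J.
State after step 1: P = 572 kPa, V = 39.1 L, T = 638 K.
Step 2 — Isothermal: T stays 638 K; PV = const ⇒ V₂ = 5.17 L, P₂ = 4330 kPa.
ΔU = 0 (ideal gas, T constant).
W = nRT ln(V₂/V₁) = 4.22×8.314×638×ln(0.132) = -45300 J.
Q = ΔU + W = -45300 J.
Net over both steps: W = -35200 J, Q = -20000 J, ΔU = 15200 J.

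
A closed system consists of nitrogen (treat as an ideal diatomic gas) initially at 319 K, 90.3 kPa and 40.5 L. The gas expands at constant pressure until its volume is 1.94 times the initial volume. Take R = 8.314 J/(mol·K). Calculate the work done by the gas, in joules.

3440 J

n = P₁V₁/(RT₁) = 90.3×40.5/(8.314×319) = 1.38 mol.
Isobaric: P stays 90.3 kPa; V/T = const ⇒ T₂ = 619 K, V₂ = 78.6 L.
W = PΔV = 90.3×(78.6−40.5) kPa·L = 3440 J.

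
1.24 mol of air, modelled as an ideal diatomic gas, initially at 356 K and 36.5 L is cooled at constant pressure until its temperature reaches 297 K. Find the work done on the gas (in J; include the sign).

P₁ = nRT₁/V₁ = 1.24×8.314×356/36.5 = 101 kPa.
Isobaric: P stays 101 kPa; V/T = const ⇒ T₂ = 297 K, V₂ = 30.5 L.
W = PΔV = 101×(30.5−36.5) kPa·L = -608 J.
Work done on the gas = −W_by = 608 J.

608 J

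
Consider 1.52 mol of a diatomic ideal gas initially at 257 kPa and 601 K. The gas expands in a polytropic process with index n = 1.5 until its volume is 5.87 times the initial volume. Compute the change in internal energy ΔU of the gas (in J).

V₁ = nRT₁/P₁ = 1.52×8.314×601/257 = 29.6 L.
Polytropic n=1.5: T₂ = T₁(V₁/V₂)^(n−1) = 601×(0.170)^0.50 = 248 K; P₂ = P₁(V₁/V₂)^n = 18.1 kPa.
For an ideal gas ΔU = nCvΔT with Cv = (5/2)R = 20.8 J/(mol·K).
ΔU = 1.52×20.8×(248−601) = -11200 J.

-11200 J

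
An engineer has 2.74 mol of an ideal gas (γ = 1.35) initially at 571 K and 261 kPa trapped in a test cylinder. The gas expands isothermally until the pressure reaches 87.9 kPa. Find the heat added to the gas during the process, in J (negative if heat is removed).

V₁ = nRT₁/P₁ = 2.74×8.314×571/261 = 49.8 L.
Isothermal: T stays 571 K; PV = const ⇒ V₂ = 148 L, P₂ = 87.9 kPa.
ΔU = 0 (ideal gas, T constant).
W = nRT ln(V₂/V₁) = 2.74×8.314×571×ln(2.97) = 14200 J.
Q = ΔU + W = 14200 J.

14200 J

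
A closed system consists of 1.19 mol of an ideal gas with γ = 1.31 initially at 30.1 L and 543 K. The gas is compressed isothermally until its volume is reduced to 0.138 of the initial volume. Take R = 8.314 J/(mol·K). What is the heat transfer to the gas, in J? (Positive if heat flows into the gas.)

-10600 J

P₁ = nRT₁/V₁ = 1.19×8.314×543/30.1 = 178 kPa.
Isothermal: T stays 543 K; PV = const ⇒ V₂ = 4.15 L, P₂ = 1290 kPa.
ΔU = 0 (ideal gas, T constant).
W = nRT ln(V₂/V₁) = 1.19×8.314×543×ln(0.138) = -10600 J.
Q = ΔU + W = -10600 J.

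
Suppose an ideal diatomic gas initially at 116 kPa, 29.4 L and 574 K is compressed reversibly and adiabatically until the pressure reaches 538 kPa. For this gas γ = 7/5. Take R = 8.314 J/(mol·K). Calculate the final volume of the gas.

9.83 L

Adiabatic: T₂/T₁ = (P₂/P₁)^((γ−1)/γ) ⇒ T₂ = 574×(4.64)^0.286 = 890 K; V₂ = 9.83 L.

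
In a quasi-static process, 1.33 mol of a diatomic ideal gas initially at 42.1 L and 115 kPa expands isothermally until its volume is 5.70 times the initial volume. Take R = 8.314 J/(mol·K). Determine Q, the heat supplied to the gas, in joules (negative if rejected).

8430 J

T₁ = P₁V₁/(nR) = 115×42.1/(1.33×8.314) = 438 K.
Isothermal: T stays 438 K; PV = const ⇒ V₂ = 240 L, P₂ = 20.2 kPa.
ΔU = 0 (ideal gas, T constant).
W = nRT ln(V₂/V₁) = 1.33×8.314×438×ln(5.70) = 8430 J.
Q = ΔU + W = 8430 J.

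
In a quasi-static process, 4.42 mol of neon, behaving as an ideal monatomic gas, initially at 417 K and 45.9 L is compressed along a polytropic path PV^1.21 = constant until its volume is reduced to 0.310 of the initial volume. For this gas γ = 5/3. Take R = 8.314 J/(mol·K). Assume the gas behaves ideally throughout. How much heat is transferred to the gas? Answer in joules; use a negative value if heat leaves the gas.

P₁ = nRT₁/V₁ = 4.42×8.314×417/45.9 = 334 kPa.
Polytropic n=1.21: T₂ = T₁(V₁/V₂)^(n−1) = 417×(3.23)^0.21 = 533 K; P₂ = P₁(V₁/V₂)^n = 1380 kPa.
W = (P₁V₁−P₂V₂)/(n−1) = (334×45.9−1380×14.2)/0.21 = -20300 J.
ΔU = nCvΔT = 4.42×12.5×(533−417) = 6410 J.
Q = ΔU + W = -13900 J.

-13900 J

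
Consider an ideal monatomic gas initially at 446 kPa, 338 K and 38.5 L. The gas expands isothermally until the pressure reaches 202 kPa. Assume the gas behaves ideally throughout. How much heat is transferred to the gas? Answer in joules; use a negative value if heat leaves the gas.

13600 J

n = P₁V₁/(RT₁) = 446×38.5/(8.314×338) = 6.11 mol.
Isothermal: T stays 338 K; PV = const ⇒ V₂ = 85.0 L, P₂ = 202 kPa.
ΔU = 0 (ideal gas, T constant).
W = nRT ln(V₂/V₁) = 6.11×8.314×338×ln(2.21) = 13600 J.
Q = ΔU + W = 13600 J.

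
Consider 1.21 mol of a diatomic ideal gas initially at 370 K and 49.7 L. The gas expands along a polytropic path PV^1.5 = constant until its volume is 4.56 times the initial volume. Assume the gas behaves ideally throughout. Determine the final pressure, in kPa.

7.69 kPa

P₁ = nRT₁/V₁ = 1.21×8.314×370/49.7 = 74.9 kPa.
Polytropic n=1.5: T₂ = T₁(V₁/V₂)^(n−1) = 370×(0.219)^0.50 = 173 K; P₂ = P₁(V₁/V₂)^n = 7.69 kPa.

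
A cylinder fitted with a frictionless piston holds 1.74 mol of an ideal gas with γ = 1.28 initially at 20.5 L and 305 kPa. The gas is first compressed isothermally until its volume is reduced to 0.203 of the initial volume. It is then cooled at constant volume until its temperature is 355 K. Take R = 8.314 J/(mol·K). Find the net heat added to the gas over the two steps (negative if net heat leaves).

T₁ = P₁V₁/(nR) = 305×20.5/(1.74×8.314) = 432 K.
Step 1 — Isothermal: T stays 432 K; PV = const ⇒ V₂ = 4.16 L, P₂ = 1500 kPa.
ΔU = 0 (ideal gas, T constant).
W = nRT ln(V₂/V₁) = 1.74×8.314×432×ln(0.203) = -9970 J.
Q = ΔU + W = -9970 J.
State after step 1: P = 1500 kPa, V = 4.16 L, T = 432 K.
Step 2 — Isochoric: V stays 4.16 L; P/T = const ⇒ T₂ = 355 K, P₂ = 1230 kPa.
W = 0 (no volume change).
ΔU = nCvΔT = 1.74×29.7×(355−432) = -3990 J.
Q = ΔU = -3990 J.
Net over both steps: W = -9970 J, Q = -14000 J, ΔU = -3990 J.

-14000 J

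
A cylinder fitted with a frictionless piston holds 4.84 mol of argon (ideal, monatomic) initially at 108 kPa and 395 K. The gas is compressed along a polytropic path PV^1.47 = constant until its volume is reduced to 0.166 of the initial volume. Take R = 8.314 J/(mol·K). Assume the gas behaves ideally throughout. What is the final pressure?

1510 kPa

V₁ = nRT₁/P₁ = 4.84×8.314×395/108 = 147 L.
Polytropic n=1.47: T₂ = T₁(V₁/V₂)^(n−1) = 395×(6.02)^0.47 = 919 K; P₂ = P₁(V₁/V₂)^n = 1510 kPa.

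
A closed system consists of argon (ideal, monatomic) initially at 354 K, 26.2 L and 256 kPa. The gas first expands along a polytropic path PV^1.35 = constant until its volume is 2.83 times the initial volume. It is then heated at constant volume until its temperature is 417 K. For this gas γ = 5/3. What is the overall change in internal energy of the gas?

1790 J

n = P₁V₁/(RT₁) = 256×26.2/(8.314×354) = 2.28 mol.
Step 1 — Polytropic n=1.35: T₂ = T₁(V₁/V₂)^(n−1) = 354×(0.353)^0.35 = 246 K; P₂ = P₁(V₁/V₂)^n = 62.9 kPa.
W = (P₁V₁−P₂V₂)/(n−1) = (256×26.2−62.9×74.1)/0.35 = 5850 J.
ΔU = nCvΔT = 2.28×12.5×(246−354) = -3070 J.
Q = ΔU + W = 2780 J.
State after step 1: P = 62.9 kPa, V = 74.1 L, T = 246 K.
Step 2 — Isochoric: V stays 74.1 L; P/T = const ⇒ T₂ = 417 K, P₂ = 107 kPa.
W = 0 (no volume change).
ΔU = nCvΔT = 2.28×12.5×(417−246) = 4860 J.
Q = ΔU = 4860 J.
Net over both steps: W = 5850 J, Q = 7640 J, ΔU = 1790 J.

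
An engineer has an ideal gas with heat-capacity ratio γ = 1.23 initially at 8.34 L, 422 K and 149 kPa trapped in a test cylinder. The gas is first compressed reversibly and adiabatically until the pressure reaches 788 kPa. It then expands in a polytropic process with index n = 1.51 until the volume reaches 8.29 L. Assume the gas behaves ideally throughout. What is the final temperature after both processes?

290 K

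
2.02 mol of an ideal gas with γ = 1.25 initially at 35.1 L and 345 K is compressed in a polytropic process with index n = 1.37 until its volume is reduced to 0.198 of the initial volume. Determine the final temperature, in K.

628 K

P₁ = nRT₁/V₁ = 2.02×8.314×345/35.1 = 165 kPa.
Polytropic n=1.37: T₂ = T₁(V₁/V₂)^(n−1) = 345×(5.05)^0.37 = 628 K; P₂ = P₁(V₁/V₂)^n = 1520 kPa.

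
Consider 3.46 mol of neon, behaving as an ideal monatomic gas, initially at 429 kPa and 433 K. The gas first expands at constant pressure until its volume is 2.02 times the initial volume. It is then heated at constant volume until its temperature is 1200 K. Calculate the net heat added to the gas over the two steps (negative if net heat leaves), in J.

45800 J

V₁ = nRT₁/P₁ = 3.46×8.314×433/429 = 29.0 L.
Step 1 — Isobaric: P stays 429 kPa; V/T = const ⇒ T₂ = 875 K, V₂ = 58.7 L.
W = PΔV = 429×(58.7−29.0) kPa·L = 12700 J.
ΔU = nCvΔT = 3.46×12.5×(875−433) = 19100 J.
Q = ΔU + W = nCpΔT = 31800 J.
State after step 1: P = 429 kPa, V = 58.7 L, T = 875 K.
Step 2 — Isochoric: V stays 58.7 L; P/T = const ⇒ T₂ = 1200 K, P₂ = 589 kPa.
W = 0 (no volume change).
ΔU = nCvΔT = 3.46×12.5×(1200−875) = 14000 J.
Q = ΔU = 14000 J.
Net over both steps: W = 12700 J, Q = 45800 J, ΔU = 33100 J.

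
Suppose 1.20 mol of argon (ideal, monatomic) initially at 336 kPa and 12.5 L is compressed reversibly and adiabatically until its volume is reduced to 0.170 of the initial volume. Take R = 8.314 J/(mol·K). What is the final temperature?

T₁ = P₁V₁/(nR) = 336×12.5/(1.20×8.314) = 421 K.
Adiabatic: TV^(γ−1) = const ⇒ T₂ = 421×(5.88)^0.667 = 1370 K; PV^γ = const ⇒ P₂ = 6440 kPa.

1370 K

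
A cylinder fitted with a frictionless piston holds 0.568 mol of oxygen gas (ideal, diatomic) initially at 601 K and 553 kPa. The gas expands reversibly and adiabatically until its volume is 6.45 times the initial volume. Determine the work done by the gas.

V₁ = nRT₁/P₁ = 0.568×8.314×601/553 = 5.13 L.
Adiabatic: TV^(γ−1) = const ⇒ T₂ = 601×(0.155)^0.400 = 285 K; PV^γ = const ⇒ P₂ = 40.7 kPa.
ΔU = nCvΔT = 0.568×20.8×(285−601) = -3730 J.
Q = 0 for an adiabatic process, so W = −ΔU = 3730 J.

3730 J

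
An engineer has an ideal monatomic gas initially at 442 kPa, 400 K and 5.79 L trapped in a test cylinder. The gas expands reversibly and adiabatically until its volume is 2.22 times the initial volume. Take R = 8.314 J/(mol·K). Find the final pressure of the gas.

Adiabatic: TV^(γ−1) = const ⇒ T₂ = 400×(0.450)^0.667 = 235 K; PV^γ = const ⇒ P₂ = 117 kPa.

117 kPa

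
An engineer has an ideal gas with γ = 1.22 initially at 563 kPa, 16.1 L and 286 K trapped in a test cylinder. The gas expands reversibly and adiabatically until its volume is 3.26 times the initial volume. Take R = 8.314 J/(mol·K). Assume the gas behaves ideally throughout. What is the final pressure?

Adiabatic: TV^(γ−1) = const ⇒ T₂ = 286×(0.307)^0.220 = 221 K; PV^γ = const ⇒ P₂ = 133 kPa.

133 kPa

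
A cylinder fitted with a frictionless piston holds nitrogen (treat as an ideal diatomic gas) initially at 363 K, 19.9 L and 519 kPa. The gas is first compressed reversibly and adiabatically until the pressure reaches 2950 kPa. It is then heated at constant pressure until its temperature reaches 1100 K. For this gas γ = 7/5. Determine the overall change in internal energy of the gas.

52400 J

n = P₁V₁/(RT₁) = 519×19.9/(8.314×363) = 3.42 mol.
Step 1 — Adiabatic: T₂/T₁ = (P₂/P₁)^((γ−1)/γ) ⇒ T₂ = 363×(5.68)^0.286 = 596 K; V₂ = 5.75 L.
ΔU = nCvΔT = 3.42×20.8×(596−363) = 16600 J.
Q = 0 for an adiabatic process, so W = −ΔU = -16600 J.
State after step 1: P = 2950 kPa, V = 5.75 L, T = 596 K.
Step 2 — Isobaric: P stays 2950 kPa; V/T = const ⇒ T₂ = 1100 K, V₂ = 10.6 L.
W = PΔV = 2950×(10.6−5.75) kPa·L = 14300 J.
ΔU = nCvΔT = 3.42×20.8×(1100−596) = 35800 J.
Q = ΔU + W = nCpΔT = 50200 J.
Net over both steps: W = -2270 J, Q = 50200 J, ΔU = 52400 J.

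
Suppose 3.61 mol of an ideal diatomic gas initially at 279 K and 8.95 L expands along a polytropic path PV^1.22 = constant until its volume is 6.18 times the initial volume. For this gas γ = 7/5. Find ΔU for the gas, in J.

P₁ = nRT₁/V₁ = 3.61×8.314×279/8.95 = 936 kPa.
Polytropic n=1.22: T₂ = T₁(V₁/V₂)^(n−1) = 279×(0.162)^0.22 = 187 K; P₂ = P₁(V₁/V₂)^n = 101 kPa.
For an ideal gas ΔU = nCvΔT with Cv = (5/2)R = 20.8 J/(mol·K).
ΔU = 3.61×20.8×(187−279) = -6910 J.

-6910 J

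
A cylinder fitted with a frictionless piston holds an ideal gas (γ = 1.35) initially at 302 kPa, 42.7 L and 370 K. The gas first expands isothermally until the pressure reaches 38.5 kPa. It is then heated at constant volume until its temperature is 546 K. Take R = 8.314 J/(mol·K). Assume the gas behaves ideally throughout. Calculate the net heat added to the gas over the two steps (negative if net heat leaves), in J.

n = P₁V₁/(RT₁) = 302×42.7/(8.314×370) = 4.19 mol.
Step 1 — Isothermal: T stays 370 K; PV = const ⇒ V₂ = 335 L, P₂ = 38.5 kPa.
ΔU = 0 (ideal gas, T constant).
W = nRT ln(V₂/V₁) = 4.19×8.314×370×ln(7.84) = 26600 J.
Q = ΔU + W = 26600 J.
State after step 1: P = 38.5 kPa, V = 335 L, T = 370 K.
Step 2 — Isochoric: V stays 335 L; P/T = const ⇒ T₂ = 546 K, P₂ = 56.8 kPa.
W = 0 (no volume change).
ΔU = nCvΔT = 4.19×23.8×(546−370) = 17500 J.
Q = ΔU = 17500 J.
Net over both steps: W = 26600 J, Q = 44100 J, ΔU = 17500 J.

44100 J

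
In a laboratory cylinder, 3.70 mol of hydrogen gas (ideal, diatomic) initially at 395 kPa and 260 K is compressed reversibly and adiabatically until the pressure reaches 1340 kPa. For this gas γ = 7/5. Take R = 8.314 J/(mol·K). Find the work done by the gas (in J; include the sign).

-8350 J

V₁ = nRT₁/P₁ = 3.70×8.314×260/395 = 20.2 L.
Adiabatic: T₂/T₁ = (P₂/P₁)^((γ−1)/γ) ⇒ T₂ = 260×(3.39)^0.286 = 369 K; V₂ = 8.46 L.
ΔU = nCvΔT = 3.70×20.8×(369−260) = 8350 J.
Q = 0 for an adiabatic process, so W = −ΔU = -8350 J.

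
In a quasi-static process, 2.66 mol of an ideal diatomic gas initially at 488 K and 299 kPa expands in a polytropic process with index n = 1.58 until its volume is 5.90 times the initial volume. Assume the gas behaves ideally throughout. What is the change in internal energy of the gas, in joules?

-17300 J

V₁ = nRT₁/P₁ = 2.66×8.314×488/299 = 36.1 L.
Polytropic n=1.58: T₂ = T₁(V₁/V₂)^(n−1) = 488×(0.169)^0.58 = 174 K; P₂ = P₁(V₁/V₂)^n = 18.1 kPa.
For an ideal gas ΔU = nCvΔT with Cv = (5/2)R = 20.8 J/(mol·K).
ΔU = 2.66×20.8×(174−488) = -17300 J.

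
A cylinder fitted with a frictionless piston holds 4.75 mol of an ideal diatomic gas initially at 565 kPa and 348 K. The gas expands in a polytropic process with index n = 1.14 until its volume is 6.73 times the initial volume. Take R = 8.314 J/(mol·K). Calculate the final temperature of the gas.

266 K

V₁ = nRT₁/P₁ = 4.75×8.314×348/565 = 24.3 L.
Polytropic n=1.14: T₂ = T₁(V₁/V₂)^(n−1) = 348×(0.149)^0.14 = 266 K; P₂ = P₁(V₁/V₂)^n = 64.3 kPa.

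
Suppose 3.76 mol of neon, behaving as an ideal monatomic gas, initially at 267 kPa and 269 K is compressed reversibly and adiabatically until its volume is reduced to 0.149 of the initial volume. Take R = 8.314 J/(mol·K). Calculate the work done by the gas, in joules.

V₁ = nRT₁/P₁ = 3.76×8.314×269/267 = 31.5 L.
Adiabatic: TV^(γ−1) = const ⇒ T₂ = 269×(6.71)^0.667 = 957 K; PV^γ = const ⇒ P₂ = 6380 kPa.
ΔU = nCvΔT = 3.76×12.5×(957−269) = 32300 J.
Q = 0 for an adiabatic process, so W = −ΔU = -32300 J.

-32300 J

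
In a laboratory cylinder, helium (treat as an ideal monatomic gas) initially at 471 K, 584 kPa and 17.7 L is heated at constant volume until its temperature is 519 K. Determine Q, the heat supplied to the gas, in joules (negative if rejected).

1580 J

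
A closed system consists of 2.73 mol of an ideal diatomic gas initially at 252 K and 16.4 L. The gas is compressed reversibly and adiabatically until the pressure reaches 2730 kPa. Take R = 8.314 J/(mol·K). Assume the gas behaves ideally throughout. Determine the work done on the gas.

11400 J

P₁ = nRT₁/V₁ = 2.73×8.314×252/16.4 = 349 kPa.
Adiabatic: T₂/T₁ = (P₂/P₁)^((γ−1)/γ) ⇒ T₂ = 252×(7.83)^0.286 = 454 K; V₂ = 3.77 L.
ΔU = nCvΔT = 2.73×20.8×(454−252) = 11400 J.
Q = 0 for an adiabatic process, so W = −ΔU = -11400 J.
Work done on the gas = −W_by = 11400 J.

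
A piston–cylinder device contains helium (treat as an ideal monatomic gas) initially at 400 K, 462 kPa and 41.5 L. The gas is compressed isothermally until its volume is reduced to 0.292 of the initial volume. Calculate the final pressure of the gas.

1580 kPa

Isothermal: T stays 400 K; PV = const ⇒ V₂ = 12.1 L, P₂ = 1580 kPa.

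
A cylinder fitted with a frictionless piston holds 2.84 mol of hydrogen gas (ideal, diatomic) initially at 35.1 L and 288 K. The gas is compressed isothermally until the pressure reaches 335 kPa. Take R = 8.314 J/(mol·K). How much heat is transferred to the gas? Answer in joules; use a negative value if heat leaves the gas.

-3720 J

P₁ = nRT₁/V₁ = 2.84×8.314×288/35.1 = 194 kPa.
Isothermal: T stays 288 K; PV = const ⇒ V₂ = 20.3 L, P₂ = 335 kPa.
ΔU = 0 (ideal gas, T constant).
W = nRT ln(V₂/V₁) = 2.84×8.314×288×ln(0.578) = -3720 J.
Q = ΔU + W = -3720 J.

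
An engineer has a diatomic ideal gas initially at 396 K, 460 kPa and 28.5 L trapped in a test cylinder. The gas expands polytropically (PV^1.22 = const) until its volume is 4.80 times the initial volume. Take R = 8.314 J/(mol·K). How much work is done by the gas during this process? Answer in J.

17400 J

n = P₁V₁/(RT₁) = 460×28.5/(8.314×396) = 3.98 mol.
Polytropic n=1.22: T₂ = T₁(V₁/V₂)^(n−1) = 396×(0.208)^0.22 = 280 K; P₂ = P₁(V₁/V₂)^n = 67.9 kPa.
W = (P₁V₁−P₂V₂)/(n−1) = (460×28.5−67.9×137)/0.22 = 17400 J.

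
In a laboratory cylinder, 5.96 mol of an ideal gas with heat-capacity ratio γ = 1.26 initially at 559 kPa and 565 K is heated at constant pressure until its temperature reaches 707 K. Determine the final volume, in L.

V₁ = nRT₁/P₁ = 5.96×8.314×565/559 = 50.1 L.
Isobaric: P stays 559 kPa; V/T = const ⇒ T₂ = 707 K, V₂ = 62.7 L.

62.7 L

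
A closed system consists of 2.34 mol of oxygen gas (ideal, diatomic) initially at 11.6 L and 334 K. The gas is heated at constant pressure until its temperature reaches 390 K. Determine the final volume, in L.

13.5 L

P₁ = nRT₁/V₁ = 2.34×8.314×334/11.6 = 560 kPa.
Isobaric: P stays 560 kPa; V/T = const ⇒ T₂ = 390 K, V₂ = 13.5 L.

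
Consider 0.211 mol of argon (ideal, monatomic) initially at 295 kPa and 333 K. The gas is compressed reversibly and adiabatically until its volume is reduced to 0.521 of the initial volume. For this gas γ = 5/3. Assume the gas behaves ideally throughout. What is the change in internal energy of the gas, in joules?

477 J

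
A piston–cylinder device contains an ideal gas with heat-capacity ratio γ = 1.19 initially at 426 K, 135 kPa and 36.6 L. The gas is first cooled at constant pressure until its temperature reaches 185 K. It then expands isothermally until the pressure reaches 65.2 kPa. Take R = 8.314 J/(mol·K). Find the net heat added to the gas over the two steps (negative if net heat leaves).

-15900 J

n = P₁V₁/(RT₁) = 135×36.6/(8.314×426) = 1.40 mol.
Step 1 — Isobaric: P stays 135 kPa; V/T = const ⇒ T₂ = 185 K, V₂ = 15.9 L.
W = PΔV = 135×(15.9−36.6) kPa·L = -2800 J.
ΔU = nCvΔT = 1.40×43.8×(185−426) = -14700 J.
Q = ΔU + W = nCpΔT = -17500 J.
State after step 1: P = 135 kPa, V = 15.9 L, T = 185 K.
Step 2 — Isothermal: T stays 185 K; PV = const ⇒ V₂ = 32.9 L, P₂ = 65.2 kPa.
ΔU = 0 (ideal gas, T constant).
W = nRT ln(V₂/V₁) = 1.40×8.314×185×ln(2.07) = 1560 J.
Q = ΔU + W = 1560 J.
Net over both steps: W = -1230 J, Q = -15900 J, ΔU = -14700 J.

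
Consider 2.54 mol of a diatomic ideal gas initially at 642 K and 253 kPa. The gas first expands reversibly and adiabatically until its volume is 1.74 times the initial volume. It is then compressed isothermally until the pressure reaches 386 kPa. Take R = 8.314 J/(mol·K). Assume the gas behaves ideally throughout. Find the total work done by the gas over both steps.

V₁ = nRT₁/P₁ = 2.54×8.314×642/253 = 53.6 L.
Step 1 — Adiabatic: TV^(γ−1) = const ⇒ T₂ = 642×(0.575)^0.400 = 514 K; PV^γ = const ⇒ P₂ = 117 kPa.
ΔU = nCvΔT = 2.54×20.8×(514−642) = -6740 J.
Q = 0 for an adiabatic process, so W = −ΔU = 6740 J.
State after step 1: P = 117 kPa, V = 93.2 L, T = 514 K.
Step 2 — Isothermal: T stays 514 K; PV = const ⇒ V₂ = 28.1 L, P₂ = 386 kPa.
ΔU = 0 (ideal gas, T constant).
W = nRT ln(V₂/V₁) = 2.54×8.314×514×ln(0.302) = -13000 J.
Q = ΔU + W = -13000 J.
Net over both steps: W = -6280 J, Q = -13000 J, ΔU = -6740 J.

-6280 J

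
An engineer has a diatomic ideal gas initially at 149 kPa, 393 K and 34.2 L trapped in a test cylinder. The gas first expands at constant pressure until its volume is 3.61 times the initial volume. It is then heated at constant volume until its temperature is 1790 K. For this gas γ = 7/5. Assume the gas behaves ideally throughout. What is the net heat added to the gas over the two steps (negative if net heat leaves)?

58600 J

n = P₁V₁/(RT₁) = 149×34.2/(8.314×393) = 1.56 mol.
Step 1 — Isobaric: P stays 149 kPa; V/T = const ⇒ T₂ = 1420 K, V₂ = 123 L.
W = PΔV = 149×(123−34.2) kPa·L = 13300 J.
ΔU = nCvΔT = 1.56×20.8×(1420−393) = 33300 J.
Q = ΔU + W = nCpΔT = 46600 J.
State after step 1: P = 149 kPa, V = 123 L, T = 1420 K.
Step 2 — Isochoric: V stays 123 L; P/T = const ⇒ T₂ = 1790 K, P₂ = 188 kPa.
W = 0 (no volume change).
ΔU = nCvΔT = 1.56×20.8×(1790−1420) = 12000 J.
Q = ΔU = 12000 J.
Net over both steps: W = 13300 J, Q = 58600 J, ΔU = 45300 J.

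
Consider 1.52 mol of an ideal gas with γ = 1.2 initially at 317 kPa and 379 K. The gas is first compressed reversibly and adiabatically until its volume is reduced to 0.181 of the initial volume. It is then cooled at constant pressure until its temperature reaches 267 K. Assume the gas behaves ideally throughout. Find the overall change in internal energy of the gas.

-7080 J

V₁ = nRT₁/P₁ = 1.52×8.314×379/317 = 15.1 L.
Step 1 — Adiabatic: TV^(γ−1) = const ⇒ T₂ = 379×(5.52)^0.200 = 533 K; PV^γ = const ⇒ P₂ = 2470 kPa.
ΔU = nCvΔT = 1.52×41.6×(533−379) = 9760 J.
Q = 0 for an adiabatic process, so W = −ΔU = -9760 J.
State after step 1: P = 2470 kPa, V = 2.73 L, T = 533 K.
Step 2 — Isobaric: P stays 2470 kPa; V/T = const ⇒ T₂ = 267 K, V₂ = 1.37 L.
W = PΔV = 2470×(1.37−2.73) kPa·L = -3370 J.
ΔU = nCvΔT = 1.52×41.6×(267−533) = -16800 J.
Q = ΔU + W = nCpΔT = -20200 J.
Net over both steps: W = -13100 J, Q = -20200 J, ΔU = -7080 J.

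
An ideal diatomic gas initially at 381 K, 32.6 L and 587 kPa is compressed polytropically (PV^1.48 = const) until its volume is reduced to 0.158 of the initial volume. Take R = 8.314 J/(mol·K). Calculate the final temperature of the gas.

924 K

Polytropic n=1.48: T₂ = T₁(V₁/V₂)^(n−1) = 381×(6.33)^0.48 = 924 K; P₂ = P₁(V₁/V₂)^n = 9010 kPa.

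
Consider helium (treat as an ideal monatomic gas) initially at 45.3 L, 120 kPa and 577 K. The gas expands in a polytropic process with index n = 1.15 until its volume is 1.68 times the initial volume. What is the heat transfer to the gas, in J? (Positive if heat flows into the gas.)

2100 J

n = P₁V₁/(RT₁) = 120×45.3/(8.314×577) = 1.13 mol.
Polytropic n=1.15: T₂ = T₁(V₁/V₂)^(n−1) = 577×(0.595)^0.15 = 534 K; P₂ = P₁(V₁/V₂)^n = 66.1 kPa.
W = (P₁V₁−P₂V₂)/(n−1) = (120×45.3−66.1×76.1)/0.15 = 2710 J.
ΔU = nCvΔT = 1.13×12.5×(534−577) = -610 J.
Q = ΔU + W = 2100 J.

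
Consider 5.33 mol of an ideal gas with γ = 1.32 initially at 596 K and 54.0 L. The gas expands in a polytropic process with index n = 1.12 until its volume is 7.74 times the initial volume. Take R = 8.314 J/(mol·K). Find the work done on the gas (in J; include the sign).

-47900 J

P₁ = nRT₁/V₁ = 5.33×8.314×596/54.0 = 489 kPa.
Polytropic n=1.12: T₂ = T₁(V₁/V₂)^(n−1) = 596×(0.129)^0.12 = 466 K; P₂ = P₁(V₁/V₂)^n = 49.4 kPa.
W = (P₁V₁−P₂V₂)/(n−1) = (489×54.0−49.4×418)/0.12 = 47900 J.
Work done on the gas = −W_by = -47900 J.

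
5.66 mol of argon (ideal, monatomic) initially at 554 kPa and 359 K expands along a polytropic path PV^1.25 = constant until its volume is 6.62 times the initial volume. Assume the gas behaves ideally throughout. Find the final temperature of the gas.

V₁ = nRT₁/P₁ = 5.66×8.314×359/554 = 30.5 L.
Polytropic n=1.25: T₂ = T₁(V₁/V₂)^(n−1) = 359×(0.151)^0.25 = 224 K; P₂ = P₁(V₁/V₂)^n = 52.2 kPa.

224 K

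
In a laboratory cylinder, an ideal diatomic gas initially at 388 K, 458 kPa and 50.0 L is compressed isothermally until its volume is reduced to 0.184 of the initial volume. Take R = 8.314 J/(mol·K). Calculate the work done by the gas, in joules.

-38800 J

n = P₁V₁/(RT₁) = 458×50.0/(8.314×388) = 7.10 mol.
Isothermal: T stays 388 K; PV = const ⇒ V₂ = 9.20 L, P₂ = 2490 kPa.
W = nRT ln(V₂/V₁) = 7.10×8.314×388×ln(0.184) = -38800 J.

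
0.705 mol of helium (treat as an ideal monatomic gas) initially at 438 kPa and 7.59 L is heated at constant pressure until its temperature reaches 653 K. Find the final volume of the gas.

T₁ = P₁V₁/(nR) = 438×7.59/(0.705×8.314) = 567 K.
Isobaric: P stays 438 kPa; V/T = const ⇒ T₂ = 653 K, V₂ = 8.74 L.

8.74 L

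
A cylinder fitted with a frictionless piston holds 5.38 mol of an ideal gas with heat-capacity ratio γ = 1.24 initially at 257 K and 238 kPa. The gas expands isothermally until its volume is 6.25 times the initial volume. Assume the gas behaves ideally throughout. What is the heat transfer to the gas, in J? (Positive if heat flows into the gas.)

V₁ = nRT₁/P₁ = 5.38×8.314×257/238 = 48.3 L.
Isothermal: T stays 257 K; PV = const ⇒ V₂ = 302 L, P₂ = 38.1 kPa.
ΔU = 0 (ideal gas, T constant).
W = nRT ln(V₂/V₁) = 5.38×8.314×257×ln(6.25) = 21100 J.
Q = ΔU + W = 21100 J.

21100 J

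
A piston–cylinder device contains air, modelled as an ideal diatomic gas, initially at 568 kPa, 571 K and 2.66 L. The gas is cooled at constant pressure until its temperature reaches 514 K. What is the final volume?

Isobaric: P stays 568 kPa; V/T = const ⇒ T₂ = 514 K, V₂ = 2.39 L.

2.39 L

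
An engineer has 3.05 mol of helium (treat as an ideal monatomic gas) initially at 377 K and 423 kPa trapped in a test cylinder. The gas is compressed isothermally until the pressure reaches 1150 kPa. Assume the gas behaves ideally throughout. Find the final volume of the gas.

8.31 L

V₁ = nRT₁/P₁ = 3.05×8.314×377/423 = 22.6 L.
Isothermal: T stays 377 K; PV = const ⇒ V₂ = 8.31 L, P₂ = 1150 kPa.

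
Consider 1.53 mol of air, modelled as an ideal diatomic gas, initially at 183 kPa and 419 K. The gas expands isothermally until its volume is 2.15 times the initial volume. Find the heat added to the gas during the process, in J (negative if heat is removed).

4080 J

V₁ = nRT₁/P₁ = 1.53×8.314×419/183 = 29.1 L.
Isothermal: T stays 419 K; PV = const ⇒ V₂ = 62.6 L, P₂ = 85.1 kPa.
ΔU = 0 (ideal gas, T constant).
W = nRT ln(V₂/V₁) = 1.53×8.314×419×ln(2.15) = 4080 J.
Q = ΔU + W = 4080 J.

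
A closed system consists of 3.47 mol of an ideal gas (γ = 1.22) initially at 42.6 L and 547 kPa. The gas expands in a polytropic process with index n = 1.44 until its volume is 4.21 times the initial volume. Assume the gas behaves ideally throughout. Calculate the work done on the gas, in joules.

-24800 J

T₁ = P₁V₁/(nR) = 547×42.6/(3.47×8.314) = 808 K.
Polytropic n=1.44: T₂ = T₁(V₁/V₂)^(n−1) = 808×(0.238)^0.44 = 429 K; P₂ = P₁(V₁/V₂)^n = 69.0 kPa.
W = (P₁V₁−P₂V₂)/(n−1) = (547×42.6−69.0×179)/0.44 = 24800 J.
Work done on the gas = −W_by = -24800 J.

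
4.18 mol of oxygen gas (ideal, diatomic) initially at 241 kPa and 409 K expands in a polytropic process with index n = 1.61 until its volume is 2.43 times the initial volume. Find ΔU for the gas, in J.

V₁ = nRT₁/P₁ = 4.18×8.314×409/241 = 59.0 L.
Polytropic n=1.61: T₂ = T₁(V₁/V₂)^(n−1) = 409×(0.412)^0.61 = 238 K; P₂ = P₁(V₁/V₂)^n = 57.7 kPa.
For an ideal gas ΔU = nCvΔT with Cv = (5/2)R = 20.8 J/(mol·K).
ΔU = 4.18×20.8×(238−409) = -14900 J.

-14900 J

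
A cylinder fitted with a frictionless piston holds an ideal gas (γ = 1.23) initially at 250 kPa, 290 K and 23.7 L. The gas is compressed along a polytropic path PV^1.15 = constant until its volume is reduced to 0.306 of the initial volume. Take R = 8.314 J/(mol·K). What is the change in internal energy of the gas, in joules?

n = P₁V₁/(RT₁) = 250×23.7/(8.314×290) = 2.46 mol.
Polytropic n=1.15: T₂ = T₁(V₁/V₂)^(n−1) = 290×(3.27)^0.15 = 346 K; P₂ = P₁(V₁/V₂)^n = 976 kPa.
For an ideal gas ΔU = nCvΔT with Cv = R/(γ−1) = 36.1 J/(mol·K).
ΔU = 2.46×36.1×(346−290) = 5010 J.

5010 J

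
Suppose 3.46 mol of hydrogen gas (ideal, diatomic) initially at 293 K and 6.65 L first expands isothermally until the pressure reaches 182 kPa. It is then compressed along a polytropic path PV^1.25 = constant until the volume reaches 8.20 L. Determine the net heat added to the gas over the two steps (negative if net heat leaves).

9510 J

P₁ = nRT₁/V₁ = 3.46×8.314×293/6.65 = 1270 kPa.
Step 1 — Isothermal: T stays 293 K; PV = const ⇒ V₂ = 46.3 L, P₂ = 182 kPa.
ΔU = 0 (ideal gas, T constant).
W = nRT ln(V₂/V₁) = 3.46×8.314×293×ln(6.96) = 16400 J.
Q = ΔU + W = 16400 J.
State after step 1: P = 182 kPa, V = 46.3 L, T = 293 K.
Step 2 — Polytropic n=1.25: T₂ = T₁(V₁/V₂)^(n−1) = 293×(5.65)^0.25 = 452 K; P₂ = P₁(V₁/V₂)^n = 1580 kPa.
W = (P₁V₁−P₂V₂)/(n−1) = (182×46.3−1580×8.20)/0.25 = -18300 J.
ΔU = nCvΔT = 3.46×20.8×(452−293) = 11400 J.
Q = ΔU + W = -6850 J.
Net over both steps: W = -1900 J, Q = 9510 J, ΔU = 11400 J.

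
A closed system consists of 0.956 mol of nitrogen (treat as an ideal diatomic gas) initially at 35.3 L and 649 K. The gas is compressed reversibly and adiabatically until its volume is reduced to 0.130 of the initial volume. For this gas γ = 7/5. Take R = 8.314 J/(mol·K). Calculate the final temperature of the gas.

P₁ = nRT₁/V₁ = 0.956×8.314×649/35.3 = 146 kPa.
Adiabatic: TV^(γ−1) = const ⇒ T₂ = 649×(7.69)^0.400 = 1470 K; PV^γ = const ⇒ P₂ = 2540 kPa.

1470 K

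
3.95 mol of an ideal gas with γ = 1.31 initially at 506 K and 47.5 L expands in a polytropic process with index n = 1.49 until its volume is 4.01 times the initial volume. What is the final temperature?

P₁ = nRT₁/V₁ = 3.95×8.314×506/47.5 = 350 kPa.
Polytropic n=1.49: T₂ = T₁(V₁/V₂)^(n−1) = 506×(0.249)^0.49 = 256 K; P₂ = P₁(V₁/V₂)^n = 44.2 kPa.

256 K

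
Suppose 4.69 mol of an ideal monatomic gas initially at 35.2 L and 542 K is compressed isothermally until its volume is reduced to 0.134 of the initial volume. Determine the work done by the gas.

P₁ = nRT₁/V₁ = 4.69×8.314×542/35.2 = 600 kPa.
Isothermal: T stays 542 K; PV = const ⇒ V₂ = 4.72 L, P₂ = 4480 kPa.
W = nRT ln(V₂/V₁) = 4.69×8.314×542×ln(0.134) = -42500 J.

-42500 J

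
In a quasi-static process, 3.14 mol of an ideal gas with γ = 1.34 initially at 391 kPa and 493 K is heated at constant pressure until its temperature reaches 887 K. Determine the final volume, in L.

59.2 L

V₁ = nRT₁/P₁ = 3.14×8.314×493/391 = 32.9 L.
Isobaric: P stays 391 kPa; V/T = const ⇒ T₂ = 887 K, V₂ = 59.2 L.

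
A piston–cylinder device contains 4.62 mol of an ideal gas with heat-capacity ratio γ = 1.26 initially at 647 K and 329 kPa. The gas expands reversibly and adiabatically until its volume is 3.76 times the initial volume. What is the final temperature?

V₁ = nRT₁/P₁ = 4.62×8.314×647/329 = 75.5 L.
Adiabatic: TV^(γ−1) = const ⇒ T₂ = 647×(0.266)^0.260 = 459 K; PV^γ = const ⇒ P₂ = 62.0 kPa.

459 K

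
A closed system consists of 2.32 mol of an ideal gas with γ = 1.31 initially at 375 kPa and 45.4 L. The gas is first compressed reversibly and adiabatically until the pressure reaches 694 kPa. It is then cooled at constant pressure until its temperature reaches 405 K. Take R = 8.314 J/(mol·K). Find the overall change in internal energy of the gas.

-29700 J

T₁ = P₁V₁/(nR) = 375×45.4/(2.32×8.314) = 883 K.
Step 1 — Adiabatic: T₂/T₁ = (P₂/P₁)^((γ−1)/γ) ⇒ T₂ = 883×(1.85)^0.237 = 1020 K; V₂ = 28.4 L.
ΔU = nCvΔT = 2.32×26.8×(1020−883) = 8610 J.
Q = 0 for an adiabatic process, so W = −ΔU = -8610 J.
State after step 1: P = 694 kPa, V = 28.4 L, T = 1020 K.
Step 2 — Isobaric: P stays 694 kPa; V/T = const ⇒ T₂ = 405 K, V₂ = 11.3 L.
W = PΔV = 694×(11.3−28.4) kPa·L = -11900 J.
ΔU = nCvΔT = 2.32×26.8×(405−1020) = -38300 J.
Q = ΔU + W = nCpΔT = -50200 J.
Net over both steps: W = -20500 J, Q = -50200 J, ΔU = -29700 J.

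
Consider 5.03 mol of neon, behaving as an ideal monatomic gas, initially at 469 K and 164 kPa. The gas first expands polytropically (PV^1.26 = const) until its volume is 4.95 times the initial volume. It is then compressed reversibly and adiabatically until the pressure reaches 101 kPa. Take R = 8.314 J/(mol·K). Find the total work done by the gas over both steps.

V₁ = nRT₁/P₁ = 5.03×8.314×469/164 = 120 L.
Step 1 — Polytropic n=1.26: T₂ = T₁(V₁/V₂)^(n−1) = 469×(0.202)^0.26 = 309 K; P₂ = P₁(V₁/V₂)^n = 21.9 kPa.
W = (P₁V₁−P₂V₂)/(n−1) = (164×120−21.9×592)/0.26 = 25700 J.
ΔU = nCvΔT = 5.03×12.5×(309−469) = -10000 J.
Q = ΔU + W = 15700 J.
State after step 1: P = 21.9 kPa, V = 592 L, T = 309 K.
Step 2 — Adiabatic: T₂/T₁ = (P₂/P₁)^((γ−1)/γ) ⇒ T₂ = 309×(4.62)^0.400 = 571 K; V₂ = 236 L.
ΔU = nCvΔT = 5.03×12.5×(571−309) = 16400 J.
Q = 0 for an adiabatic process, so W = −ΔU = -16400 J.
Net over both steps: W = 9270 J, Q = 15700 J, ΔU = 6380 J.

9270 J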